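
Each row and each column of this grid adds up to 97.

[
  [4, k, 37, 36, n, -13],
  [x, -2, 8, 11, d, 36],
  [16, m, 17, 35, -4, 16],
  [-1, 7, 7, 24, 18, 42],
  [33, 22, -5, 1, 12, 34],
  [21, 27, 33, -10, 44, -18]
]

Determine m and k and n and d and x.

The known cells in row 3 total 80, leaving 97 − 80 = 17 for the blank.
The known cells in column 2 total 71, leaving 97 − 71 = 26 for the blank.
The known cells in row 1 total 90, leaving 97 − 90 = 7 for the blank.
The known cells in column 5 total 77, leaving 97 − 77 = 20 for the blank.
The known cells in row 2 total 73, leaving 97 − 73 = 24 for the blank.

m = 17, k = 26, n = 7, d = 20, x = 24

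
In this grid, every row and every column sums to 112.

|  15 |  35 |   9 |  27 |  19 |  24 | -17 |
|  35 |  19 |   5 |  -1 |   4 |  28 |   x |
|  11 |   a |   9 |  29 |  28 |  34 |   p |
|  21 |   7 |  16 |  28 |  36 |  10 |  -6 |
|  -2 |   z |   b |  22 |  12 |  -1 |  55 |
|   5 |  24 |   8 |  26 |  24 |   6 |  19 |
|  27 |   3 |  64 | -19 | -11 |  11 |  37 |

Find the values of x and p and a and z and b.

Column 3 has 9 + 5 + 9 + 16 + 8 + 64 = 111; the blank must be 112 − 111 = 1.
Row 2 has 35 + 19 + 5 − 1 + 4 + 28 = 90; the blank must be 112 − 90 = 22.
Column 7 has -17 + 22 − 6 + 55 + 19 + 37 = 110; the blank must be 112 − 110 = 2.
Row 3 has 11 + 9 + 29 + 28 + 34 + 2 = 113; the blank must be 112 − 113 = -1.
Row 5 has -2 + 1 + 22 + 12 − 1 + 55 = 87; the blank must be 112 − 87 = 25.

x = 22, p = 2, a = -1, z = 25, b = 1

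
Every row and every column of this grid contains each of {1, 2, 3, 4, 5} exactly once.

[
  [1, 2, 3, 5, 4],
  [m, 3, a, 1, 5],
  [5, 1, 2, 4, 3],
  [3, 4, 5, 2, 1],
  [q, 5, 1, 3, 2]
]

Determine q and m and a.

q = 4, m = 2, a = 4

At (row 2, col 3): column 3 already has {1, 2, 3, 5}, so the value is 4.
Cell (2,1): row 2 already has {1, 3, 4, 5} → 2.
At (row 5, col 1): row 5 already has {1, 2, 3, 5}, so the value is 4.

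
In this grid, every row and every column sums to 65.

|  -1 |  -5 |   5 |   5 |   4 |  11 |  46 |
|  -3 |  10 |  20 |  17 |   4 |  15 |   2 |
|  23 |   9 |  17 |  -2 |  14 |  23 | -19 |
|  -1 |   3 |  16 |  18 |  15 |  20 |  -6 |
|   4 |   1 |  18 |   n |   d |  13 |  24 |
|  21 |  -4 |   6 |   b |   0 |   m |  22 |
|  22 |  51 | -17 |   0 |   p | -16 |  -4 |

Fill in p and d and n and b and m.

The known cells in column 6 total 66, leaving 65 − 66 = -1 for the blank.
The known cells in row 7 total 36, leaving 65 − 36 = 29 for the blank.
The known cells in column 5 total 66, leaving 65 − 66 = -1 for the blank.
The known cells in row 5 total 59, leaving 65 − 59 = 6 for the blank.
The known cells in row 6 total 44, leaving 65 − 44 = 21 for the blank.

p = 29, d = -1, n = 6, b = 21, m = -1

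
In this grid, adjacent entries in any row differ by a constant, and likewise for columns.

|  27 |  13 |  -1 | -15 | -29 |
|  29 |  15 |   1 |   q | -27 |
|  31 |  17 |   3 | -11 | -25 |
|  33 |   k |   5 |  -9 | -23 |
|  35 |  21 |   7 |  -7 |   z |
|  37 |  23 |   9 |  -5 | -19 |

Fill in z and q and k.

z = -21, q = -13, k = 19

Along each row the entries change by -14 per step; down each column they change by 2.
Row 5: from 35 at column 1, stepping by -14 to column 5 gives -21.
Row 2: from 29 at column 1, stepping by -14 to column 4 gives -13.
Row 4: from 33 at column 1, stepping by -14 to column 2 gives 19.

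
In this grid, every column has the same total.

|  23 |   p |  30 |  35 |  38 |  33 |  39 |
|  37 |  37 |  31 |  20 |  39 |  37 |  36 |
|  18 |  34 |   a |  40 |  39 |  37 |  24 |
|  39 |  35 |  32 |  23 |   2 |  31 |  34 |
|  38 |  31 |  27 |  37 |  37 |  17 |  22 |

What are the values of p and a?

Column 1 sums to 155 and so does column 5; that's the common total.
In column 2 the known cells total 137, leaving 155 − 137 = 18.
In column 3 the known cells total 120, leaving 155 − 120 = 35.

p = 18, a = 35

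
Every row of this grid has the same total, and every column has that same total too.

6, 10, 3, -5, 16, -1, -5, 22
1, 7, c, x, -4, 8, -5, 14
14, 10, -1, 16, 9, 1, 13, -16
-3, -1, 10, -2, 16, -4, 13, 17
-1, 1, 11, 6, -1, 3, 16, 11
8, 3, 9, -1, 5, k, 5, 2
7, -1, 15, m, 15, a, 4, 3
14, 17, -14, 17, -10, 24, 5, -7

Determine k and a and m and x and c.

Rows 1 and 3 both sum to 46, so that's the common total.
Column 3: 3 − 1 + 10 + 11 + 9 + 15 − 14 = 33, so its missing entry is 46 − 33 = 13.
Row 6: 8 + 3 + 9 − 1 + 5 + 5 + 2 = 31, so its missing entry is 46 − 31 = 15.
Column 6: -1 + 8 + 1 − 4 + 3 + 15 + 24 = 46, so its missing entry is 46 − 46 = 0.
Row 7: 7 − 1 + 15 + 15 + 0 + 4 + 3 = 43, so its missing entry is 46 − 43 = 3.
Row 2: 1 + 7 + 13 − 4 + 8 − 5 + 14 = 34, so its missing entry is 46 − 34 = 12.

k = 15, a = 0, m = 3, x = 12, c = 13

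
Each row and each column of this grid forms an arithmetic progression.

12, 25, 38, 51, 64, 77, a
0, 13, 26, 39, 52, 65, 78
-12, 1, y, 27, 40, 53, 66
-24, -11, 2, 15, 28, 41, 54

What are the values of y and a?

y = 14, a = 90

Along each row the entries change by 13 per step; down each column they change by -12.
Row 3: from -12 at column 1, stepping by 13 to column 3 gives 14.
Row 1: from 12 at column 1, stepping by 13 to column 7 gives 90.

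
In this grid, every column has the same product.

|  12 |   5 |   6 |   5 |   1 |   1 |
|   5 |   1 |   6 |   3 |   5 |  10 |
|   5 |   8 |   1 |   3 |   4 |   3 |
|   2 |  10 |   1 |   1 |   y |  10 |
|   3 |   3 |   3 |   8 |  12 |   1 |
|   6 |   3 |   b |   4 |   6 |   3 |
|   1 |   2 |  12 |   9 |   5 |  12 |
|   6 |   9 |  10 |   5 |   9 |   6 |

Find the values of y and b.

Columns 2 and 6 each multiply to 64800, so every column has product 64800.
Column 5: 1×5×4×12×6×5×9 = 64800, so the missing entry is 64800 ÷ 64800 = 1.
Column 3: 6×6×1×1×3×12×10 = 12960, so the missing entry is 64800 ÷ 12960 = 5.

y = 1, b = 5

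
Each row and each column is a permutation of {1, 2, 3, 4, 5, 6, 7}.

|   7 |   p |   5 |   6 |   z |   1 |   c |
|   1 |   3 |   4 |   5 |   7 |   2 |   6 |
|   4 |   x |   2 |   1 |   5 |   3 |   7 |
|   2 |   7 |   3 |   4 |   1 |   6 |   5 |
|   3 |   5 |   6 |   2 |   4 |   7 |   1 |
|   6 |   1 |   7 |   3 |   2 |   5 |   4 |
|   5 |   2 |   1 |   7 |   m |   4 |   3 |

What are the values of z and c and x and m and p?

z = 3, c = 2, x = 6, m = 6, p = 4

For row 3, column 2: row 3 already has {1, 2, 3, 4, 5, 7}; that leaves 6.
Cell (1,2): column 2 already has {1, 2, 3, 5, 6, 7} → 4.
For row 7, column 5: row 7 already has {1, 2, 3, 4, 5, 7}; that leaves 6.
At (row 1, col 5): column 5 already has {1, 2, 4, 5, 6, 7}, so the value is 3.
Cell (1,7): row 1 already has {1, 3, 4, 5, 6, 7} → 2.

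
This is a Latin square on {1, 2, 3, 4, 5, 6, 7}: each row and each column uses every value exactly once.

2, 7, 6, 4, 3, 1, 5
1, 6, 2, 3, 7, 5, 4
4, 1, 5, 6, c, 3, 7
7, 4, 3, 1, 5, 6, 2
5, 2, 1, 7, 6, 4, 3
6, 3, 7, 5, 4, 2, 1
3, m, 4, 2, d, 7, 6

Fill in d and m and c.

At (row 7, col 2): column 2 already has {1, 2, 3, 4, 6, 7}, so the value is 5.
At (row 3, col 5): row 3 already has {1, 3, 4, 5, 6, 7}, so the value is 2.
At (row 7, col 5): row 7 already has {2, 3, 4, 5, 6, 7}, so the value is 1.

d = 1, m = 5, c = 2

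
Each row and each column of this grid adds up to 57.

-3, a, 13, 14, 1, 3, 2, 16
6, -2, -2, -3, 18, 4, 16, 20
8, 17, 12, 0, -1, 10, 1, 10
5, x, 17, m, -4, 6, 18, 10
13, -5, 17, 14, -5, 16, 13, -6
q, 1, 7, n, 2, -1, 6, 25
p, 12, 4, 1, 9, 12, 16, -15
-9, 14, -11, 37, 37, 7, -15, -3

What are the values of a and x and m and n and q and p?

a = 11, x = 9, m = -4, n = -2, q = 19, p = 18

Row 1: -3 + 13 + 14 + 1 + 3 + 2 + 16 = 46, so its missing entry is 57 − 46 = 11.
Column 2: 11 − 2 + 17 − 5 + 1 + 12 + 14 = 48, so its missing entry is 57 − 48 = 9.
Row 4: 5 + 9 + 17 − 4 + 6 + 18 + 10 = 61, so its missing entry is 57 − 61 = -4.
Row 7: 12 + 4 + 1 + 9 + 12 + 16 − 15 = 39, so its missing entry is 57 − 39 = 18.
Column 1: -3 + 6 + 8 + 5 + 13 + 18 − 9 = 38, so its missing entry is 57 − 38 = 19.
Row 6: 19 + 1 + 7 + 2 − 1 + 6 + 25 = 59, so its missing entry is 57 − 59 = -2.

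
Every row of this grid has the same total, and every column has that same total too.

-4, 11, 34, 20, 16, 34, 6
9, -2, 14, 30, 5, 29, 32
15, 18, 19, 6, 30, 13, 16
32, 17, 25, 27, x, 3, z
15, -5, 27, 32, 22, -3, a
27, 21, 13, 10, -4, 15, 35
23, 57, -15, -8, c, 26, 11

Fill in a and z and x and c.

Rows 1 and 2 both sum to 117, so that's the common total.
Row 5 has 15 − 5 + 27 + 32 + 22 − 3 = 88; the blank must be 117 − 88 = 29.
Row 7 has 23 + 57 − 15 − 8 + 26 + 11 = 94; the blank must be 117 − 94 = 23.
Column 5 has 16 + 5 + 30 + 22 − 4 + 23 = 92; the blank must be 117 − 92 = 25.
Row 4 has 32 + 17 + 25 + 27 + 25 + 3 = 129; the blank must be 117 − 129 = -12.

a = 29, z = -12, x = 25, c = 23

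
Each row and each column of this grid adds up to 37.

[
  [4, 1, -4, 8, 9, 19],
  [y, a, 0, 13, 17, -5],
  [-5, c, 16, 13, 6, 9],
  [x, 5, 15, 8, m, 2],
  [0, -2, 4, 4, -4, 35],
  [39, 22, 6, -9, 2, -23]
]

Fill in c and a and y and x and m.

The known cells in row 3 total 39, leaving 37 − 39 = -2 for the blank.
The known cells in column 5 total 30, leaving 37 − 30 = 7 for the blank.
The known cells in column 2 total 24, leaving 37 − 24 = 13 for the blank.
The known cells in row 4 total 37, leaving 37 − 37 = 0 for the blank.
The known cells in row 2 total 38, leaving 37 − 38 = -1 for the blank.

c = -2, a = 13, y = -1, x = 0, m = 7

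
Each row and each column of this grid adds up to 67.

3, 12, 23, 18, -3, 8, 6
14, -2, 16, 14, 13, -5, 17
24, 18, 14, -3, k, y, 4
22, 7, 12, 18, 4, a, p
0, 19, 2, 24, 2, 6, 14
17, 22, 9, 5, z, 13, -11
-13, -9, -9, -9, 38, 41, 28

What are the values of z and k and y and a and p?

The known cells in row 6 total 55, leaving 67 − 55 = 12 for the blank.
The known cells in column 5 total 66, leaving 67 − 66 = 1 for the blank.
The known cells in column 7 total 58, leaving 67 − 58 = 9 for the blank.
The known cells in row 3 total 58, leaving 67 − 58 = 9 for the blank.
The known cells in row 4 total 72, leaving 67 − 72 = -5 for the blank.

z = 12, k = 1, y = 9, a = -5, p = 9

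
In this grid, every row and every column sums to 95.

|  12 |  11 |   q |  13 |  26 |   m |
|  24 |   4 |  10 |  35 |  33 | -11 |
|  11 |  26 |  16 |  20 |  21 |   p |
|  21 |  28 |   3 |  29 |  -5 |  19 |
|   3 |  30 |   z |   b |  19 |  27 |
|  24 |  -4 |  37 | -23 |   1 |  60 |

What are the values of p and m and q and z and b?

Column 4: 13 + 35 + 20 + 29 − 23 = 74, so its missing entry is 95 − 74 = 21.
Row 5: 3 + 30 + 21 + 19 + 27 = 100, so its missing entry is 95 − 100 = -5.
Column 3: 10 + 16 + 3 − 5 + 37 = 61, so its missing entry is 95 − 61 = 34.
Row 1: 12 + 11 + 34 + 13 + 26 = 96, so its missing entry is 95 − 96 = -1.
Row 3: 11 + 26 + 16 + 20 + 21 = 94, so its missing entry is 95 − 94 = 1.

p = 1, m = -1, q = 34, z = -5, b = 21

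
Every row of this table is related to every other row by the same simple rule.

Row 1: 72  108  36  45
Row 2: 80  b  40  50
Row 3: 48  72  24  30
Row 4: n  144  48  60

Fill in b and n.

b = 120, n = 96

Each row is a constant multiple of every other row — this is a multiplication table with the headers hidden.
Row 2 is 40/36 = 10/9 times row 1, so its entry in column 2 is 108 × 10/9 = 120.
Row 4 is 48/36 = 4/3 times row 1, so its entry in column 1 is 72 × 4/3 = 96.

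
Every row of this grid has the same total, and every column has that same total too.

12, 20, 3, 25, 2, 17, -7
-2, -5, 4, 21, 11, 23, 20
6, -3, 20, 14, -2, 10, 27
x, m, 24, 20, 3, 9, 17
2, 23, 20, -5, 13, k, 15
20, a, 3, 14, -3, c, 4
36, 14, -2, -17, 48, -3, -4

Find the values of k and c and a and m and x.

Rows 1 and 2 both sum to 72, so that's the common total.
Column 1: 12 − 2 + 6 + 2 + 20 + 36 = 74, so its missing entry is 72 − 74 = -2.
Row 4: -2 + 24 + 20 + 3 + 9 + 17 = 71, so its missing entry is 72 − 71 = 1.
Column 2: 20 − 5 − 3 + 1 + 23 + 14 = 50, so its missing entry is 72 − 50 = 22.
Row 6: 20 + 22 + 3 + 14 − 3 + 4 = 60, so its missing entry is 72 − 60 = 12.
Row 5: 2 + 23 + 20 − 5 + 13 + 15 = 68, so its missing entry is 72 − 68 = 4.

k = 4, c = 12, a = 22, m = 1, x = -2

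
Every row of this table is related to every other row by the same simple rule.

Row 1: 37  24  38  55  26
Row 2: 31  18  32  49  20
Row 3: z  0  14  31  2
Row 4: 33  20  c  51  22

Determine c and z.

c = 34, z = 13

The difference between any two rows is the same in every column — this is an addition table with the headers hidden.
Row 4 minus row 1 is 20 − 24 = -4, so its entry in column 3 is 38 + (-4) = 34.
Row 3 minus row 1 is 0 − 24 = -24, so its entry in column 1 is 37 + (-24) = 13.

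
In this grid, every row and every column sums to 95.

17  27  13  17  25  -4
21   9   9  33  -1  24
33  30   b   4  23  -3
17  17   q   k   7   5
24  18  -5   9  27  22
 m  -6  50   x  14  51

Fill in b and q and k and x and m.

b = 8, q = 20, k = 29, x = 3, m = -17

Column 1: 17 + 21 + 33 + 17 + 24 = 112, so its missing entry is 95 − 112 = -17.
Row 3: 33 + 30 + 4 + 23 − 3 = 87, so its missing entry is 95 − 87 = 8.
Row 6: -17 − 6 + 50 + 14 + 51 = 92, so its missing entry is 95 − 92 = 3.
Column 4: 17 + 33 + 4 + 9 + 3 = 66, so its missing entry is 95 − 66 = 29.
Row 4: 17 + 17 + 29 + 7 + 5 = 75, so its missing entry is 95 − 75 = 20.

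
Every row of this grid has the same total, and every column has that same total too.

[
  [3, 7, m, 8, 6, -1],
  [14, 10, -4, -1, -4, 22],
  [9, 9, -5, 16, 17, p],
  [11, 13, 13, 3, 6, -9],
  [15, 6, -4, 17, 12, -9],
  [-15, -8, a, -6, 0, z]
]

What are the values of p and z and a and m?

Rows 2 and 4 both sum to 37, so that's the common total.
Row 1 has 3 + 7 + 8 + 6 − 1 = 23; the blank must be 37 − 23 = 14.
Column 3 has 14 − 4 − 5 + 13 − 4 = 14; the blank must be 37 − 14 = 23.
Row 3 has 9 + 9 − 5 + 16 + 17 = 46; the blank must be 37 − 46 = -9.
Row 6 has -15 − 8 + 23 − 6 + 0 = -6; the blank must be 37 − (-6) = 43.

p = -9, z = 43, a = 23, m = 14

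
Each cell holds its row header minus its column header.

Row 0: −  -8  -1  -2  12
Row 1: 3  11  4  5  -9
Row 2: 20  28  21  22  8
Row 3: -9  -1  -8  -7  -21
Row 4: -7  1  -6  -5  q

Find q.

-7 − 12 = -19.

-19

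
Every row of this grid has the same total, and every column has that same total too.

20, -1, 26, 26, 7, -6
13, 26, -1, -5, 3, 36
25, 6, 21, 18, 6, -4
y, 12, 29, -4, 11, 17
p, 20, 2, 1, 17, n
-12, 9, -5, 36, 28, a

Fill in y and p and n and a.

y = 7, p = 19, n = 13, a = 16

Rows 1 and 2 both sum to 72, so that's the common total.
The known cells in row 6 total 56, leaving 72 − 56 = 16 for the blank.
The known cells in column 6 total 59, leaving 72 − 59 = 13 for the blank.
The known cells in row 5 total 53, leaving 72 − 53 = 19 for the blank.
The known cells in row 4 total 65, leaving 72 − 65 = 7 for the blank.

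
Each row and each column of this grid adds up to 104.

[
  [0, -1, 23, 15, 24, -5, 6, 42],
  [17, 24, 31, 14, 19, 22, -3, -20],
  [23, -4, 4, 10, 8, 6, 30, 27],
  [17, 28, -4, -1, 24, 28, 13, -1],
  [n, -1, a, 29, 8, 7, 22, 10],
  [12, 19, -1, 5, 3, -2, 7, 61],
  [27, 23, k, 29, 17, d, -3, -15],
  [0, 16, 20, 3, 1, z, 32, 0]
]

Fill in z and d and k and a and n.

Column 1: 0 + 17 + 23 + 17 + 12 + 27 + 0 = 96, so its missing entry is 104 − 96 = 8.
Row 5: 8 − 1 + 29 + 8 + 7 + 22 + 10 = 83, so its missing entry is 104 − 83 = 21.
Column 3: 23 + 31 + 4 − 4 + 21 − 1 + 20 = 94, so its missing entry is 104 − 94 = 10.
Row 7: 27 + 23 + 10 + 29 + 17 − 3 − 15 = 88, so its missing entry is 104 − 88 = 16.
Row 8: 0 + 16 + 20 + 3 + 1 + 32 + 0 = 72, so its missing entry is 104 − 72 = 32.

z = 32, d = 16, k = 10, a = 21, n = 8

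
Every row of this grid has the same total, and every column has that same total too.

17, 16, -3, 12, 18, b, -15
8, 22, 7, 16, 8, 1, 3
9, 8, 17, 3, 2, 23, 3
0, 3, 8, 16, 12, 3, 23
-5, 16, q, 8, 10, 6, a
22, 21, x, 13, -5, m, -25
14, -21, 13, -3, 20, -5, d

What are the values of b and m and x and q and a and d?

b = 20, m = 17, x = 22, q = 1, a = 29, d = 47

Rows 2 and 3 both sum to 65, so that's the common total.
Row 1: 17 + 16 − 3 + 12 + 18 − 15 = 45, so its missing entry is 65 − 45 = 20.
Column 6: 20 + 1 + 23 + 3 + 6 − 5 = 48, so its missing entry is 65 − 48 = 17.
Row 7: 14 − 21 + 13 − 3 + 20 − 5 = 18, so its missing entry is 65 − 18 = 47.
Column 7: -15 + 3 + 3 + 23 − 25 + 47 = 36, so its missing entry is 65 − 36 = 29.
Row 5: -5 + 16 + 8 + 10 + 6 + 29 = 64, so its missing entry is 65 − 64 = 1.
Row 6: 22 + 21 + 13 − 5 + 17 − 25 = 43, so its missing entry is 65 − 43 = 22.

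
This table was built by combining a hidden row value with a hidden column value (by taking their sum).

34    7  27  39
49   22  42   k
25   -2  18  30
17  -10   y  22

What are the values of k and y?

The difference between any two rows is the same in every column — this is an addition table with the headers hidden.
Row 2 minus row 1 is 49 − 34 = 15, so its entry in column 4 is 39 + 15 = 54.
Row 4 minus row 1 is 17 − 34 = -17, so its entry in column 3 is 27 + (-17) = 10.

k = 54, y = 10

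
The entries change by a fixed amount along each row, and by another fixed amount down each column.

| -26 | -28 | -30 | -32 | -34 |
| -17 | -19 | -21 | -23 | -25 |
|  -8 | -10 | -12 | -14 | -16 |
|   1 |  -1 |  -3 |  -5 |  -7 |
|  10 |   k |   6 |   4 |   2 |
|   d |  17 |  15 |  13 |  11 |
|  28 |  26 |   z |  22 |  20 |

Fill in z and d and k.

Along each row the entries change by -2 per step; down each column they change by 9.
Row 7: from 28 at column 1, stepping by -2 to column 3 gives 24.
Row 6: from 17 at column 2, stepping by -2 to column 1 gives 19.
Row 5: from 10 at column 1, stepping by -2 to column 2 gives 8.

z = 24, d = 19, k = 8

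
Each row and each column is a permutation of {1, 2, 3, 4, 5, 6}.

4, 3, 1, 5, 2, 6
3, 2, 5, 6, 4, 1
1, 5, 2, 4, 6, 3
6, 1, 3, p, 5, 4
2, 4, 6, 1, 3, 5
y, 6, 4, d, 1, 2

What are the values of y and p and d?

y = 5, p = 2, d = 3

Cell (4,4): row 4 already has {1, 3, 4, 5, 6} → 2.
For row 6, column 4: column 4 already has {1, 2, 4, 5, 6}; that leaves 3.
For row 6, column 1: row 6 already has {1, 2, 3, 4, 6}; that leaves 5.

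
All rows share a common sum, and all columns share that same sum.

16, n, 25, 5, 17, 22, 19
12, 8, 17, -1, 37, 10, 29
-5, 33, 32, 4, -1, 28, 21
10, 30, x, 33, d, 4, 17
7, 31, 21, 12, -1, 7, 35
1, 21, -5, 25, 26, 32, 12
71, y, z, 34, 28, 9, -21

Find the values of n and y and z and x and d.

Rows 2 and 3 both sum to 112, so that's the common total.
Row 1: 16 + 25 + 5 + 17 + 22 + 19 = 104, so its missing entry is 112 − 104 = 8.
Column 5: 17 + 37 − 1 − 1 + 26 + 28 = 106, so its missing entry is 112 − 106 = 6.
Column 2: 8 + 8 + 33 + 30 + 31 + 21 = 131, so its missing entry is 112 − 131 = -19.
Row 7: 71 − 19 + 34 + 28 + 9 − 21 = 102, so its missing entry is 112 − 102 = 10.
Row 4: 10 + 30 + 33 + 6 + 4 + 17 = 100, so its missing entry is 112 − 100 = 12.

n = 8, y = -19, z = 10, x = 12, d = 6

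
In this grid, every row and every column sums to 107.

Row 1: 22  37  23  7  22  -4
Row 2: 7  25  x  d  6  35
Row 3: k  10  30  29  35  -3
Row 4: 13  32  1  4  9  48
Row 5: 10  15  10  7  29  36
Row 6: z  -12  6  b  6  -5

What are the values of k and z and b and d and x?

k = 6, z = 49, b = 63, d = -3, x = 37

Column 3: 23 + 30 + 1 + 10 + 6 = 70, so its missing entry is 107 − 70 = 37.
Row 3: 10 + 30 + 29 + 35 − 3 = 101, so its missing entry is 107 − 101 = 6.
Column 1: 22 + 7 + 6 + 13 + 10 = 58, so its missing entry is 107 − 58 = 49.
Row 6: 49 − 12 + 6 + 6 − 5 = 44, so its missing entry is 107 − 44 = 63.
Row 2: 7 + 25 + 37 + 6 + 35 = 110, so its missing entry is 107 − 110 = -3.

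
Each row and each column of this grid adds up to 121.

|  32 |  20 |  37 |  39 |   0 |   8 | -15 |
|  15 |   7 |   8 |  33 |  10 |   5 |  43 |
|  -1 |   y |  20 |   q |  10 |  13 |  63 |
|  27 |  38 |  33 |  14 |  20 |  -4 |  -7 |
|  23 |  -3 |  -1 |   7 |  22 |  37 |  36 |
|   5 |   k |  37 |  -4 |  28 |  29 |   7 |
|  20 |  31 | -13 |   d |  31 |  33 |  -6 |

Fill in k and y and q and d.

k = 19, y = 9, q = 7, d = 25

The known cells in row 7 total 96, leaving 121 − 96 = 25 for the blank.
The known cells in column 4 total 114, leaving 121 − 114 = 7 for the blank.
The known cells in row 3 total 112, leaving 121 − 112 = 9 for the blank.
The known cells in row 6 total 102, leaving 121 − 102 = 19 for the blank.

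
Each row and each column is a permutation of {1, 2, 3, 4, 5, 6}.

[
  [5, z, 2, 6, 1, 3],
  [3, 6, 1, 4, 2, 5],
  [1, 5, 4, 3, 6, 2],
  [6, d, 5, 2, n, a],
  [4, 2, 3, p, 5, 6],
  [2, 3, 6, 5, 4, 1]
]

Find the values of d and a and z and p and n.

At (row 1, col 2): row 1 already has {1, 2, 3, 5, 6}, so the value is 4.
At (row 4, col 5): column 5 already has {1, 2, 4, 5, 6}, so the value is 3.
For row 5, column 4: row 5 already has {2, 3, 4, 5, 6}; that leaves 1.
For row 4, column 2: column 2 already has {2, 3, 4, 5, 6}; that leaves 1.
Cell (4,6): row 4 already has {1, 2, 3, 5, 6} → 4.

d = 1, a = 4, z = 4, p = 1, n = 3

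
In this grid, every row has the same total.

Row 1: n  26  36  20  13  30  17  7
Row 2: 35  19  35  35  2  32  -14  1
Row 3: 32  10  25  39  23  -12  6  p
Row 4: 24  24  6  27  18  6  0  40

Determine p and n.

p = 22, n = -4

The complete rows each total 145.
Row 3 is missing 145 − 123 = 22 (since 32 + 10 + 25 + 39 + 23 − 12 + 6 = 123).
Row 1 is missing 145 − 149 = -4 (since 26 + 36 + 20 + 13 + 30 + 17 + 7 = 149).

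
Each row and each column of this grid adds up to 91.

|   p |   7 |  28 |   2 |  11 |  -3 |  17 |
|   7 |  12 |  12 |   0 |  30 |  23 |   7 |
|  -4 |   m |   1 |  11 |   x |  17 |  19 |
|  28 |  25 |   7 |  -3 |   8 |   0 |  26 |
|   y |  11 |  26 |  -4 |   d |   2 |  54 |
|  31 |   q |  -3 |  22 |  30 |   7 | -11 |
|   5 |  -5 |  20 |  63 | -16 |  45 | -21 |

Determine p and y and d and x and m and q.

Row 1: 7 + 28 + 2 + 11 − 3 + 17 = 62, so its missing entry is 91 − 62 = 29.
Column 1: 29 + 7 − 4 + 28 + 31 + 5 = 96, so its missing entry is 91 − 96 = -5.
Row 5: -5 + 11 + 26 − 4 + 2 + 54 = 84, so its missing entry is 91 − 84 = 7.
Column 5: 11 + 30 + 8 + 7 + 30 − 16 = 70, so its missing entry is 91 − 70 = 21.
Row 3: -4 + 1 + 11 + 21 + 17 + 19 = 65, so its missing entry is 91 − 65 = 26.
Row 6: 31 − 3 + 22 + 30 + 7 − 11 = 76, so its missing entry is 91 − 76 = 15.

p = 29, y = -5, d = 7, x = 21, m = 26, q = 15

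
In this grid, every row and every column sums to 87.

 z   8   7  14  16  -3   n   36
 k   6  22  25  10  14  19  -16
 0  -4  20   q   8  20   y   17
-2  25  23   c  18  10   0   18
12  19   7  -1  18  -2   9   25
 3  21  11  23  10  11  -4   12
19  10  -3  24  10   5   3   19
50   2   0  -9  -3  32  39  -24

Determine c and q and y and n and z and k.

c = -5, q = 16, y = 10, n = 11, z = -2, k = 7

Row 4: -2 + 25 + 23 + 18 + 10 + 0 + 18 = 92, so its missing entry is 87 − 92 = -5.
Column 4: 14 + 25 − 5 − 1 + 23 + 24 − 9 = 71, so its missing entry is 87 − 71 = 16.
Row 3: 0 − 4 + 20 + 16 + 8 + 20 + 17 = 77, so its missing entry is 87 − 77 = 10.
Column 7: 19 + 10 + 0 + 9 − 4 + 3 + 39 = 76, so its missing entry is 87 − 76 = 11.
Row 1: 8 + 7 + 14 + 16 − 3 + 11 + 36 = 89, so its missing entry is 87 − 89 = -2.
Row 2: 6 + 22 + 25 + 10 + 14 + 19 − 16 = 80, so its missing entry is 87 − 80 = 7.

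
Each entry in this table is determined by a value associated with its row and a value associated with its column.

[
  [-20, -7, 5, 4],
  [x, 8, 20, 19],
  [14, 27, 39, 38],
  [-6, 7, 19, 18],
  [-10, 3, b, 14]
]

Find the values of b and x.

The difference between any two rows is the same in every column — this is an addition table with the headers hidden.
Row 5 minus row 1 is 3 − (-7) = 10, so its entry in column 3 is 5 + 10 = 15.
Row 2 minus row 1 is 8 − (-7) = 15, so its entry in column 1 is -20 + 15 = -5.

b = 15, x = -5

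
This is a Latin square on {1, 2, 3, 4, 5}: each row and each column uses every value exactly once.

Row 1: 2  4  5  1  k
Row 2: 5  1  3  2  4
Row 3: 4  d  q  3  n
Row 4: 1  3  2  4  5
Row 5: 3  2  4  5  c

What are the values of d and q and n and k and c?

At (row 5, col 5): row 5 already has {2, 3, 4, 5}, so the value is 1.
For row 1, column 5: row 1 already has {1, 2, 4, 5}; that leaves 3.
Cell (3,5): column 5 already has {1, 3, 4, 5} → 2.
For row 3, column 2: column 2 already has {1, 2, 3, 4}; that leaves 5.
For row 3, column 3: row 3 already has {2, 3, 4, 5}; that leaves 1.

d = 5, q = 1, n = 2, k = 3, c = 1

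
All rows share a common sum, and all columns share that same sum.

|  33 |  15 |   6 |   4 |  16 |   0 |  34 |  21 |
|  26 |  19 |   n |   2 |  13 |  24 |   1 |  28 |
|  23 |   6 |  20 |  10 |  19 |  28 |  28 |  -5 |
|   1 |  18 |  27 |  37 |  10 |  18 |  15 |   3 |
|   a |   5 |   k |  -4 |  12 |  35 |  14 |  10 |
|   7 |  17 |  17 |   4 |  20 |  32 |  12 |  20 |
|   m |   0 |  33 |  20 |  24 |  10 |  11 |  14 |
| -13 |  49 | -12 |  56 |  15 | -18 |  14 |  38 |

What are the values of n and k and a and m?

Rows 1 and 3 both sum to 129, so that's the common total.
The known cells in row 2 total 113, leaving 129 − 113 = 16 for the blank.
The known cells in column 3 total 107, leaving 129 − 107 = 22 for the blank.
The known cells in row 5 total 94, leaving 129 − 94 = 35 for the blank.
The known cells in row 7 total 112, leaving 129 − 112 = 17 for the blank.

n = 16, k = 22, a = 35, m = 17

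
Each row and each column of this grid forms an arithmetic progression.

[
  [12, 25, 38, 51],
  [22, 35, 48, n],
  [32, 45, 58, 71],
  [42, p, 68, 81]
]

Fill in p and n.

Along each row the entries change by 13 per step; down each column they change by 10.
Row 4: from 42 at column 1, stepping by 13 to column 2 gives 55.
Row 2: from 22 at column 1, stepping by 13 to column 4 gives 61.

p = 55, n = 61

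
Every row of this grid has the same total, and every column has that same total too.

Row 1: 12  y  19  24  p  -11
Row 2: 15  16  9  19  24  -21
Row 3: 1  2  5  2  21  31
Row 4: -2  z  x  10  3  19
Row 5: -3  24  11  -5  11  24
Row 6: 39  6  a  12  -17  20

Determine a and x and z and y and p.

Rows 2 and 3 both sum to 62, so that's the common total.
Column 5 has 24 + 21 + 3 + 11 − 17 = 42; the blank must be 62 − 42 = 20.
Row 1 has 12 + 19 + 24 + 20 − 11 = 64; the blank must be 62 − 64 = -2.
Column 2 has -2 + 16 + 2 + 24 + 6 = 46; the blank must be 62 − 46 = 16.
Row 4 has -2 + 16 + 10 + 3 + 19 = 46; the blank must be 62 − 46 = 16.
Row 6 has 39 + 6 + 12 − 17 + 20 = 60; the blank must be 62 − 60 = 2.

a = 2, x = 16, z = 16, y = -2, p = 20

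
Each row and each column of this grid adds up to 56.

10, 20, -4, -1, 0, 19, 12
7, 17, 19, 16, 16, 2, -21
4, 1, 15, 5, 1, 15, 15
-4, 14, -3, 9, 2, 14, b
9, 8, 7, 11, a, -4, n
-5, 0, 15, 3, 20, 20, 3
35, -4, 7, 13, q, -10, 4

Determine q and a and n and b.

The known cells in row 7 total 45, leaving 56 − 45 = 11 for the blank.
The known cells in column 5 total 50, leaving 56 − 50 = 6 for the blank.
The known cells in row 5 total 37, leaving 56 − 37 = 19 for the blank.
The known cells in row 4 total 32, leaving 56 − 32 = 24 for the blank.

q = 11, a = 6, n = 19, b = 24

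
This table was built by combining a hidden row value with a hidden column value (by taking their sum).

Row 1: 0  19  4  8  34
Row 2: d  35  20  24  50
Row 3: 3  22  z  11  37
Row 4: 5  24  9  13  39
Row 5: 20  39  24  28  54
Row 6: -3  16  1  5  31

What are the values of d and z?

d = 16, z = 7

The difference between any two rows is the same in every column — this is an addition table with the headers hidden.
Row 2 minus row 1 is 24 − 8 = 16, so its entry in column 1 is 0 + 16 = 16.
Row 3 minus row 1 is 11 − 8 = 3, so its entry in column 3 is 4 + 3 = 7.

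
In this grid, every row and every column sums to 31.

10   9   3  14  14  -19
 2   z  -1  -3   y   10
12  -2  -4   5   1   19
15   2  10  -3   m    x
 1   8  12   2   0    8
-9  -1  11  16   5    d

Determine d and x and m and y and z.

Row 6 has -9 − 1 + 11 + 16 + 5 = 22; the blank must be 31 − 22 = 9.
Column 2 has 9 − 2 + 2 + 8 − 1 = 16; the blank must be 31 − 16 = 15.
Row 2 has 2 + 15 − 1 − 3 + 10 = 23; the blank must be 31 − 23 = 8.
Column 5 has 14 + 8 + 1 + 0 + 5 = 28; the blank must be 31 − 28 = 3.
Row 4 has 15 + 2 + 10 − 3 + 3 = 27; the blank must be 31 − 27 = 4.

d = 9, x = 4, m = 3, y = 8, z = 15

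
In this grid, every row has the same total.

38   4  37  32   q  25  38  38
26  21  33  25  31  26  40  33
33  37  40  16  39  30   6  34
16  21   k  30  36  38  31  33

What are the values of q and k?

Rows 2 and 3 both add up to 235, so every row sums to 235.
Row 1: 38 + 4 + 37 + 32 + 25 + 38 + 38 = 212, so the missing entry is 235 − 212 = 23.
Row 4: 16 + 21 + 30 + 36 + 38 + 31 + 33 = 205, so the missing entry is 235 − 205 = 30.

q = 23, k = 30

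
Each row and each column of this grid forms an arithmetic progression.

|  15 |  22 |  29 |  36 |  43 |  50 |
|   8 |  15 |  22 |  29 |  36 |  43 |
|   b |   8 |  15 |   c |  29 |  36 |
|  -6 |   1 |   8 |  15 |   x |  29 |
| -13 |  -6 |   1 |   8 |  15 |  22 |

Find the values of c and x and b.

Along each row the entries change by 7 per step; down each column they change by -7.
Row 3: from 8 at column 2, stepping by 7 to column 4 gives 22.
Row 4: from -6 at column 1, stepping by 7 to column 5 gives 22.
Row 3: from 8 at column 2, stepping by 7 to column 1 gives 1.

c = 22, x = 22, b = 1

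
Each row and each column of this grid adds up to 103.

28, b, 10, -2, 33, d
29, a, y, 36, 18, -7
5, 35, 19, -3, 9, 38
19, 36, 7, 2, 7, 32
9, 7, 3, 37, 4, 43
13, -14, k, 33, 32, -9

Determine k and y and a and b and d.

The known cells in column 6 total 97, leaving 103 − 97 = 6 for the blank.
The known cells in row 1 total 75, leaving 103 − 75 = 28 for the blank.
The known cells in column 2 total 92, leaving 103 − 92 = 11 for the blank.
The known cells in row 2 total 87, leaving 103 − 87 = 16 for the blank.
The known cells in row 6 total 55, leaving 103 − 55 = 48 for the blank.

k = 48, y = 16, a = 11, b = 28, d = 6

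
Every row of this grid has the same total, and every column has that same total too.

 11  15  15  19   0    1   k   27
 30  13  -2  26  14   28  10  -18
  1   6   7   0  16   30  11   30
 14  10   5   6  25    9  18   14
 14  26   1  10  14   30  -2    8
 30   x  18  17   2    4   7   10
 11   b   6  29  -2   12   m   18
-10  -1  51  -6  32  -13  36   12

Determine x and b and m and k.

x = 13, b = 19, m = 8, k = 13

Rows 2 and 3 both sum to 101, so that's the common total.
Row 6 has 30 + 18 + 17 + 2 + 4 + 7 + 10 = 88; the blank must be 101 − 88 = 13.
Column 2 has 15 + 13 + 6 + 10 + 26 + 13 − 1 = 82; the blank must be 101 − 82 = 19.
Row 7 has 11 + 19 + 6 + 29 − 2 + 12 + 18 = 93; the blank must be 101 − 93 = 8.
Row 1 has 11 + 15 + 15 + 19 + 0 + 1 + 27 = 88; the blank must be 101 − 88 = 13.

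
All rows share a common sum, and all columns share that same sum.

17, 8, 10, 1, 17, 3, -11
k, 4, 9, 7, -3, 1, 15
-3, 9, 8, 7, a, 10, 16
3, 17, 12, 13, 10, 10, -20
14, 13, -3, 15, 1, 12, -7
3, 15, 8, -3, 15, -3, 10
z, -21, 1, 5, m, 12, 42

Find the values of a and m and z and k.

a = -2, m = 7, z = -1, k = 12

Rows 1 and 4 both sum to 45, so that's the common total.
The known cells in row 2 total 33, leaving 45 − 33 = 12 for the blank.
The known cells in row 3 total 47, leaving 45 − 47 = -2 for the blank.
The known cells in column 5 total 38, leaving 45 − 38 = 7 for the blank.
The known cells in row 7 total 46, leaving 45 − 46 = -1 for the blank.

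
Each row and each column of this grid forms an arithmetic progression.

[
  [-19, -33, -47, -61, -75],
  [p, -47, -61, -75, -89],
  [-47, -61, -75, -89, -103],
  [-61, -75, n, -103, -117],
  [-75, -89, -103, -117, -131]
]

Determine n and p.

n = -89, p = -33

Along each row the entries change by -14 per step; down each column they change by -14.
Row 4: from -61 at column 1, stepping by -14 to column 3 gives -89.
Row 2: from -47 at column 2, stepping by -14 to column 1 gives -33.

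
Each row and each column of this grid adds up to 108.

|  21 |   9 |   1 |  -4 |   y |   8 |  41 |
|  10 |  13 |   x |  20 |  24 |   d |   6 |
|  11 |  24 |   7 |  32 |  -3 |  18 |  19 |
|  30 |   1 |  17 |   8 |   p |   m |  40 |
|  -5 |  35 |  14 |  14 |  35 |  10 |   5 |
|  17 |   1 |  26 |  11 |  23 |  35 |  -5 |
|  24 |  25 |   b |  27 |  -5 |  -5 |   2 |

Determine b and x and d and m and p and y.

b = 40, x = 3, d = 32, m = 10, p = 2, y = 32

The known cells in row 7 total 68, leaving 108 − 68 = 40 for the blank.
The known cells in column 3 total 105, leaving 108 − 105 = 3 for the blank.
The known cells in row 1 total 76, leaving 108 − 76 = 32 for the blank.
The known cells in column 5 total 106, leaving 108 − 106 = 2 for the blank.
The known cells in row 2 total 76, leaving 108 − 76 = 32 for the blank.
The known cells in row 4 total 98, leaving 108 − 98 = 10 for the blank.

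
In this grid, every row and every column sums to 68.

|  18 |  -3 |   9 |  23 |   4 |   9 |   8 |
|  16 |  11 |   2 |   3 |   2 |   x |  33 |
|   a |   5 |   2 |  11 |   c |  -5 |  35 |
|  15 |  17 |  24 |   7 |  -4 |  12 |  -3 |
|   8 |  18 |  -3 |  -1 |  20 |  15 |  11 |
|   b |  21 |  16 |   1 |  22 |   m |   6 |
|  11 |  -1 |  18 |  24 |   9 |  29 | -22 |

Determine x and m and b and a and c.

Column 5: 4 + 2 − 4 + 20 + 22 + 9 = 53, so its missing entry is 68 − 53 = 15.
Row 2: 16 + 11 + 2 + 3 + 2 + 33 = 67, so its missing entry is 68 − 67 = 1.
Column 6: 9 + 1 − 5 + 12 + 15 + 29 = 61, so its missing entry is 68 − 61 = 7.
Row 3: 5 + 2 + 11 + 15 − 5 + 35 = 63, so its missing entry is 68 − 63 = 5.
Row 6: 21 + 16 + 1 + 22 + 7 + 6 = 73, so its missing entry is 68 − 73 = -5.

x = 1, m = 7, b = -5, a = 5, c = 15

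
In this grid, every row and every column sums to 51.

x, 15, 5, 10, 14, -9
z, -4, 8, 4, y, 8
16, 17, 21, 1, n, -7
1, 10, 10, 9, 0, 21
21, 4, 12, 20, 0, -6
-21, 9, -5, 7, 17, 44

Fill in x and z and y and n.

Row 3 has 16 + 17 + 21 + 1 − 7 = 48; the blank must be 51 − 48 = 3.
Column 5 has 14 + 3 + 0 + 0 + 17 = 34; the blank must be 51 − 34 = 17.
Row 2 has -4 + 8 + 4 + 17 + 8 = 33; the blank must be 51 − 33 = 18.
Row 1 has 15 + 5 + 10 + 14 − 9 = 35; the blank must be 51 − 35 = 16.

x = 16, z = 18, y = 17, n = 3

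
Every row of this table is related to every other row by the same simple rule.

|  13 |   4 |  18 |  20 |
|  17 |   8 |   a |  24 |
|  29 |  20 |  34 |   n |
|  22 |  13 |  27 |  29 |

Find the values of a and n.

a = 22, n = 36

The difference between any two rows is the same in every column — this is an addition table with the headers hidden.
Row 2 minus row 1 is 8 − 4 = 4, so its entry in column 3 is 18 + 4 = 22.
Row 3 minus row 1 is 20 − 4 = 16, so its entry in column 4 is 20 + 16 = 36.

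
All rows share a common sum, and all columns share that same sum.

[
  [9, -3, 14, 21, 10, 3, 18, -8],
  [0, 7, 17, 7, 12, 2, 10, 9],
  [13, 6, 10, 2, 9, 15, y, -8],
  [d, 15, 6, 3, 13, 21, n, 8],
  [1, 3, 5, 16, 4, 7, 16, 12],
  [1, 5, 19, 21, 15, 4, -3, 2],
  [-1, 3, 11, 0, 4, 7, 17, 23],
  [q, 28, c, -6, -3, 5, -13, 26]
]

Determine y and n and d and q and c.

Rows 1 and 2 both sum to 64, so that's the common total.
Row 3: 13 + 6 + 10 + 2 + 9 + 15 − 8 = 47, so its missing entry is 64 − 47 = 17.
Column 3: 14 + 17 + 10 + 6 + 5 + 19 + 11 = 82, so its missing entry is 64 − 82 = -18.
Row 8: 28 − 18 − 6 − 3 + 5 − 13 + 26 = 19, so its missing entry is 64 − 19 = 45.
Column 1: 9 + 0 + 13 + 1 + 1 − 1 + 45 = 68, so its missing entry is 64 − 68 = -4.
Row 4: -4 + 15 + 6 + 3 + 13 + 21 + 8 = 62, so its missing entry is 64 − 62 = 2.

y = 17, n = 2, d = -4, q = 45, c = -18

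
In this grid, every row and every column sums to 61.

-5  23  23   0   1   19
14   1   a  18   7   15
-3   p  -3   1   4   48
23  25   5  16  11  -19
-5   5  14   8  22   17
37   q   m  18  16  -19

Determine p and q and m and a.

p = 14, q = -7, m = 16, a = 6

The known cells in row 2 total 55, leaving 61 − 55 = 6 for the blank.
The known cells in row 3 total 47, leaving 61 − 47 = 14 for the blank.
The known cells in column 2 total 68, leaving 61 − 68 = -7 for the blank.
The known cells in row 6 total 45, leaving 61 − 45 = 16 for the blank.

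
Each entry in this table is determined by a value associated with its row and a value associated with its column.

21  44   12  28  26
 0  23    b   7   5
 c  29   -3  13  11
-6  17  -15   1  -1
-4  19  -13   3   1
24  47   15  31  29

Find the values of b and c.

b = -9, c = 6

The difference between any two rows is the same in every column — this is an addition table with the headers hidden.
Row 2 minus row 1 is 7 − 28 = -21, so its entry in column 3 is 12 + (-21) = -9.
Row 3 minus row 1 is 13 − 28 = -15, so its entry in column 1 is 21 + (-15) = 6.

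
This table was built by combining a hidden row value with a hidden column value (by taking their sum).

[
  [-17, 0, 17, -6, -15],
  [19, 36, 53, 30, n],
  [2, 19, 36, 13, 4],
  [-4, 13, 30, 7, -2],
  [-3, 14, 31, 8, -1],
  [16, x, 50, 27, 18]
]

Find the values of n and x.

The difference between any two rows is the same in every column — this is an addition table with the headers hidden.
Row 2 minus row 1 is 30 − (-6) = 36, so its entry in column 5 is -15 + 36 = 21.
Row 6 minus row 1 is 27 − (-6) = 33, so its entry in column 2 is 0 + 33 = 33.

n = 21, x = 33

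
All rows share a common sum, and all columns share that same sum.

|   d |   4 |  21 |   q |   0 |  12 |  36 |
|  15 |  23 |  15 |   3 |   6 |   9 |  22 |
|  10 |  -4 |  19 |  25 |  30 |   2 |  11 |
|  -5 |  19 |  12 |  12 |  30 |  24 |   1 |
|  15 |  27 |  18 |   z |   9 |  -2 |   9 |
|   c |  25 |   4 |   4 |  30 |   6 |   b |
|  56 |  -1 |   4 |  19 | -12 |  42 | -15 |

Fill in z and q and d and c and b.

Rows 2 and 3 both sum to 93, so that's the common total.
Row 5 has 15 + 27 + 18 + 9 − 2 + 9 = 76; the blank must be 93 − 76 = 17.
Column 4 has 3 + 25 + 12 + 17 + 4 + 19 = 80; the blank must be 93 − 80 = 13.
Row 1 has 4 + 21 + 13 + 0 + 12 + 36 = 86; the blank must be 93 − 86 = 7.
Column 1 has 7 + 15 + 10 − 5 + 15 + 56 = 98; the blank must be 93 − 98 = -5.
Row 6 has -5 + 25 + 4 + 4 + 30 + 6 = 64; the blank must be 93 − 64 = 29.

z = 17, q = 13, d = 7, c = -5, b = 29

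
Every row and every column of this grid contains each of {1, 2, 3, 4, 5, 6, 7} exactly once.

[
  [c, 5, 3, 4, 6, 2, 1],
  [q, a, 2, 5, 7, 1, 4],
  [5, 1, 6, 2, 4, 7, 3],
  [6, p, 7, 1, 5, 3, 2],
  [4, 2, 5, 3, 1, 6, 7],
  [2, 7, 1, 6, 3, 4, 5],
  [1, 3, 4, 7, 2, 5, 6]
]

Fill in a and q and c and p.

Cell (4,2): row 4 already has {1, 2, 3, 5, 6, 7} → 4.
For row 2, column 2: column 2 already has {1, 2, 3, 4, 5, 7}; that leaves 6.
Cell (2,1): row 2 already has {1, 2, 4, 5, 6, 7} → 3.
At (row 1, col 1): row 1 already has {1, 2, 3, 4, 5, 6}, so the value is 7.

a = 6, q = 3, c = 7, p = 4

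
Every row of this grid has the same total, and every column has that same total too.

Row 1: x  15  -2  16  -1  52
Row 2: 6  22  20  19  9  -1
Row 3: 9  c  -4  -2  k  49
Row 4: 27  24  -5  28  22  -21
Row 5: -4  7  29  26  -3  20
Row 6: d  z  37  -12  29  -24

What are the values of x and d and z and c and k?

Rows 2 and 4 both sum to 75, so that's the common total.
Column 5 has -1 + 9 + 22 − 3 + 29 = 56; the blank must be 75 − 56 = 19.
Row 3 has 9 − 4 − 2 + 19 + 49 = 71; the blank must be 75 − 71 = 4.
Row 1 has 15 − 2 + 16 − 1 + 52 = 80; the blank must be 75 − 80 = -5.
Column 2 has 15 + 22 + 4 + 24 + 7 = 72; the blank must be 75 − 72 = 3.
Row 6 has 3 + 37 − 12 + 29 − 24 = 33; the blank must be 75 − 33 = 42.

x = -5, d = 42, z = 3, c = 4, k = 19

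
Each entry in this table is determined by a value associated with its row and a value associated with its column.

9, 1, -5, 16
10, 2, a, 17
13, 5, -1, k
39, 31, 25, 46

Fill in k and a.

k = 20, a = -4

The difference between any two rows is the same in every column — this is an addition table with the headers hidden.
Row 3 minus row 1 is 13 − 9 = 4, so its entry in column 4 is 16 + 4 = 20.
Row 2 minus row 1 is 10 − 9 = 1, so its entry in column 3 is -5 + 1 = -4.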